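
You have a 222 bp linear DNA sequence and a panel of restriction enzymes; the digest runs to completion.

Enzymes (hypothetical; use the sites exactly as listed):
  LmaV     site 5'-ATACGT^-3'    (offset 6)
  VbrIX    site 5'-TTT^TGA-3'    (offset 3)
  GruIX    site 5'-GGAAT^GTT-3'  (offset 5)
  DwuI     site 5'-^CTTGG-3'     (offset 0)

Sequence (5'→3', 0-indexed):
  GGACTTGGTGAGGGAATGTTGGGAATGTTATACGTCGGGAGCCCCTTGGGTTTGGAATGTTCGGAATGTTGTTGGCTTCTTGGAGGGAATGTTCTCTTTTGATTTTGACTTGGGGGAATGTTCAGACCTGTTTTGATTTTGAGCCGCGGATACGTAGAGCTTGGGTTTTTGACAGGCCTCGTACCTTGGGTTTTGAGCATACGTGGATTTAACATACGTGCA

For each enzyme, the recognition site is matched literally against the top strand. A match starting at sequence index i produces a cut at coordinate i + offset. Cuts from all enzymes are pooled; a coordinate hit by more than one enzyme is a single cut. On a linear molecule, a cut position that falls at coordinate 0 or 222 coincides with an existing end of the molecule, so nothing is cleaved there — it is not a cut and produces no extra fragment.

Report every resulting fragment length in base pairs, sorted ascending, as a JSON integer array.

[3,3,3,4,6,6,9,9,9,9,9,9,10,11,11,11,12,14,14,14,15,15,16]

Site scan:
  LmaV ATACGT/6: at [29, 149, 198, 213] ⇒ [35, 155, 204, 219]
  VbrIX TTTTGA/3: at [96, 102, 130, 136, 166, 190] ⇒ [99, 105, 133, 139, 169, 193]
  GruIX GGAATGTT/5: at [12, 21, 53, 62, 85, 114] ⇒ [17, 26, 58, 67, 90, 119]
  DwuI CTTGG/0: at [3, 44, 78, 108, 159, 184] ⇒ [3, 44, 78, 108, 159, 184]

All cut coordinates (distinct, sorted): [3, 17, 26, 35, 44, 58, 67, 78, 90, 99, 105, 108, 119, 133, 139, 155, 159, 169, 184, 193, 204, 219]

Fragment lengths:
  [0,3): 3 bp
  [3,17): 14 bp
  [17,26): 9 bp
  [26,35): 9 bp
  [35,44): 9 bp
  [44,58): 14 bp
  [58,67): 9 bp
  [67,78): 11 bp
  [78,90): 12 bp
  [90,99): 9 bp
  [99,105): 6 bp
  [105,108): 3 bp
  [108,119): 11 bp
  [119,133): 14 bp
  [133,139): 6 bp
  [139,155): 16 bp
  [155,159): 4 bp
  [159,169): 10 bp
  [169,184): 15 bp
  [184,193): 9 bp
  [193,204): 11 bp
  [204,219): 15 bp
  [219,222): 3 bp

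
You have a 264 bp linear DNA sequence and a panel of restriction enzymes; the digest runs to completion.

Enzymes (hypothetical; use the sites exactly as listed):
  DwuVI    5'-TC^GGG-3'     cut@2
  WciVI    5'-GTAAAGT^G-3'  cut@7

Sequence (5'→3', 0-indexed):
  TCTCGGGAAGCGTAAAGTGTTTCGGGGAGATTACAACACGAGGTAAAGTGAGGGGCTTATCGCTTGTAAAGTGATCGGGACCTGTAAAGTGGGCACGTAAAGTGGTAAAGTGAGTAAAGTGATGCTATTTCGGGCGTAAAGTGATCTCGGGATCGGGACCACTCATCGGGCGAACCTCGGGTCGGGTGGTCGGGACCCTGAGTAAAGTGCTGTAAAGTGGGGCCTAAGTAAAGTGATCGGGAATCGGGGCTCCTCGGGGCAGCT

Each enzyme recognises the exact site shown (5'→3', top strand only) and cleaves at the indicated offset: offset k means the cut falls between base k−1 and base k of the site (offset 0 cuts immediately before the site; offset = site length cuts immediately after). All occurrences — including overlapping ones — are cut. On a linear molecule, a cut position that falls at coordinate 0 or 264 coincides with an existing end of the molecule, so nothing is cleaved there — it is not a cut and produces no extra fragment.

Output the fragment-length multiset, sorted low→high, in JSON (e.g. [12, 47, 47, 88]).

Scan for sites:
  DwuVI TCGGG/2: at [2, 21, 74, 129, 146, 152, 165, 176, 181, 189, 236, 243, 253] ⇒ [4, 23, 76, 131, 148, 154, 167, 178, 183, 191, 238, 245, 255]
  WciVI GTAAAGTG/7: at [11, 42, 65, 83, 96, 104, 113, 135, 201, 211, 227] ⇒ [18, 49, 72, 90, 103, 111, 120, 142, 208, 218, 234]

All cut coordinates (distinct, sorted): [4, 18, 23, 49, 72, 76, 90, 103, 111, 120, 131, 142, 148, 154, 167, 178, 183, 191, 208, 218, 234, 238, 245, 255]

Fragments:
  [0,4): 4 bp
  [4,18): 14 bp
  [18,23): 5 bp
  [23,49): 26 bp
  [49,72): 23 bp
  [72,76): 4 bp
  [76,90): 14 bp
  [90,103): 13 bp
  [103,111): 8 bp
  [111,120): 9 bp
  [120,131): 11 bp
  [131,142): 11 bp
  [142,148): 6 bp
  [148,154): 6 bp
  [154,167): 13 bp
  [167,178): 11 bp
  [178,183): 5 bp
  [183,191): 8 bp
  [191,208): 17 bp
  [208,218): 10 bp
  [218,234): 16 bp
  [234,238): 4 bp
  [238,245): 7 bp
  [245,255): 10 bp
  [255,264): 9 bp

[4,4,4,5,5,6,6,7,8,8,9,9,10,10,11,11,11,13,13,14,14,16,17,23,26]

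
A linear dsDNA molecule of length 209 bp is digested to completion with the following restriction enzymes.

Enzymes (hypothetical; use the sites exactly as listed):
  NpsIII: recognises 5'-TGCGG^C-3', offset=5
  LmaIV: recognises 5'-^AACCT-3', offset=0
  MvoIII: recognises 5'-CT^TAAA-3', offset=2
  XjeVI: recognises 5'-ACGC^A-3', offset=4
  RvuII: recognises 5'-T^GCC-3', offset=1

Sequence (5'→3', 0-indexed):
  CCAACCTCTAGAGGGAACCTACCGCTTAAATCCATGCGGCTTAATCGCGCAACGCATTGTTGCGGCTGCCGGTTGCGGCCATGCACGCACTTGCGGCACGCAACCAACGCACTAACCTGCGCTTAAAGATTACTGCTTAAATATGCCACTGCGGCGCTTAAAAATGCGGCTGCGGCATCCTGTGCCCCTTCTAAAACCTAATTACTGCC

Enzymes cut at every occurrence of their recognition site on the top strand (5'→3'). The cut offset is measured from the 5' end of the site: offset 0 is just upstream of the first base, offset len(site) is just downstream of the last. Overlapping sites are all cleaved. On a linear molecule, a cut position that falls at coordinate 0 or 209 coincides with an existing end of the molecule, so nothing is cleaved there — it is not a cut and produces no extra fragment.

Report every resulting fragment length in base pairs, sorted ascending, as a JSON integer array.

Site scan:
  NpsIII (TGCGGC, off=5): starts [34, 60, 73, 91, 149, 164, 170] → cuts [39, 65, 78, 96, 154, 169, 175]
  LmaIV (AACCT, off=0): starts [2, 15, 113, 194] → cuts [2, 15, 113, 194]
  MvoIII (CTTAAA, off=2): starts [24, 121, 135, 156] → cuts [26, 123, 137, 158]
  XjeVI (ACGCA, off=4): starts [51, 84, 97, 106] → cuts [55, 88, 101, 110]
  RvuII (TGCC, off=1): starts [66, 143, 182, 205] → cuts [67, 144, 183, 206]

All cut coordinates (distinct, sorted): [2, 15, 26, 39, 55, 65, 67, 78, 88, 96, 101, 110, 113, 123, 137, 144, 154, 158, 169, 175, 183, 194, 206]

Fragments:
  [0,2): 2 bp
  [2,15): 13 bp
  [15,26): 11 bp
  [26,39): 13 bp
  [39,55): 16 bp
  [55,65): 10 bp
  [65,67): 2 bp
  [67,78): 11 bp
  [78,88): 10 bp
  [88,96): 8 bp
  [96,101): 5 bp
  [101,110): 9 bp
  [110,113): 3 bp
  [113,123): 10 bp
  [123,137): 14 bp
  [137,144): 7 bp
  [144,154): 10 bp
  [154,158): 4 bp
  [158,169): 11 bp
  [169,175): 6 bp
  [175,183): 8 bp
  [183,194): 11 bp
  [194,206): 12 bp
  [206,209): 3 bp

[2,2,3,3,4,5,6,7,8,8,9,10,10,10,10,11,11,11,11,12,13,13,14,16]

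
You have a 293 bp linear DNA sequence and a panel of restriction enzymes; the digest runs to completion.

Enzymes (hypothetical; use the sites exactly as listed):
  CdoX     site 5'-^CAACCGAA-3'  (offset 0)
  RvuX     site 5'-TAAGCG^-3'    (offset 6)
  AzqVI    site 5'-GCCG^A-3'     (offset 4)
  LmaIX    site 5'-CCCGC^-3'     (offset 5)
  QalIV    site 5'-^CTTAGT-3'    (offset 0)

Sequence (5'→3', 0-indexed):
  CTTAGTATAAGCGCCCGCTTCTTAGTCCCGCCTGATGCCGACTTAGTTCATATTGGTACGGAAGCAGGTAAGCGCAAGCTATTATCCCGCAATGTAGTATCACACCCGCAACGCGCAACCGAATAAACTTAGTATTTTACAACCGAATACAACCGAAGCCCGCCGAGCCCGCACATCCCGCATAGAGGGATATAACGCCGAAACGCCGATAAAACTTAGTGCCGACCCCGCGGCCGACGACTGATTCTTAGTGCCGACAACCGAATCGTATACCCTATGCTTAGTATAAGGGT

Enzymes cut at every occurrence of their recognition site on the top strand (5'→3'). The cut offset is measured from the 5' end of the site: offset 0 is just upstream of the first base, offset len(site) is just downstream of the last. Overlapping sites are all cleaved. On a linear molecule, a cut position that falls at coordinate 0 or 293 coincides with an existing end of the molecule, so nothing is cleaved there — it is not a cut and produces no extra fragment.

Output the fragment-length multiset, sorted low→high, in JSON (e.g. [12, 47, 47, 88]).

[1,1,2,2,5,5,6,6,7,7,8,9,9,10,10,10,10,11,12,12,13,14,14,16,19,19,22,33]

Per-enzyme occurrences:
  CdoX CAACCGAA/0: at [115, 139, 149, 257] ⇒ [115, 139, 149, 257]
  RvuX TAAGCG/6: at [7, 68] ⇒ [13, 74]
  AzqVI GCCGA/4: at [36, 161, 196, 204, 220, 232, 252] ⇒ [40, 165, 200, 208, 224, 236, 256]
  LmaIX CCCGC/5: at [13, 26, 85, 104, 158, 167, 176, 226] ⇒ [18, 31, 90, 109, 163, 172, 181, 231]
  QalIV CTTAGT/0: at [0, 20, 41, 127, 214, 246, 279] ⇒ [20, 41, 127, 214, 246, 279] (position 0 is a terminus of the linear molecule — no cut)

All cut coordinates (distinct, sorted): [13, 18, 20, 31, 40, 41, 74, 90, 109, 115, 127, 139, 149, 163, 165, 172, 181, 200, 208, 214, 224, 231, 236, 246, 256, 257, 279]

Fragment lengths:
  [0,13): 13 bp
  [13,18): 5 bp
  [18,20): 2 bp
  [20,31): 11 bp
  [31,40): 9 bp
  [40,41): 1 bp
  [41,74): 33 bp
  [74,90): 16 bp
  [90,109): 19 bp
  [109,115): 6 bp
  [115,127): 12 bp
  [127,139): 12 bp
  [139,149): 10 bp
  [149,163): 14 bp
  [163,165): 2 bp
  [165,172): 7 bp
  [172,181): 9 bp
  [181,200): 19 bp
  [200,208): 8 bp
  [208,214): 6 bp
  [214,224): 10 bp
  [224,231): 7 bp
  [231,236): 5 bp
  [236,246): 10 bp
  [246,256): 10 bp
  [256,257): 1 bp
  [257,279): 22 bp
  [279,293): 14 bp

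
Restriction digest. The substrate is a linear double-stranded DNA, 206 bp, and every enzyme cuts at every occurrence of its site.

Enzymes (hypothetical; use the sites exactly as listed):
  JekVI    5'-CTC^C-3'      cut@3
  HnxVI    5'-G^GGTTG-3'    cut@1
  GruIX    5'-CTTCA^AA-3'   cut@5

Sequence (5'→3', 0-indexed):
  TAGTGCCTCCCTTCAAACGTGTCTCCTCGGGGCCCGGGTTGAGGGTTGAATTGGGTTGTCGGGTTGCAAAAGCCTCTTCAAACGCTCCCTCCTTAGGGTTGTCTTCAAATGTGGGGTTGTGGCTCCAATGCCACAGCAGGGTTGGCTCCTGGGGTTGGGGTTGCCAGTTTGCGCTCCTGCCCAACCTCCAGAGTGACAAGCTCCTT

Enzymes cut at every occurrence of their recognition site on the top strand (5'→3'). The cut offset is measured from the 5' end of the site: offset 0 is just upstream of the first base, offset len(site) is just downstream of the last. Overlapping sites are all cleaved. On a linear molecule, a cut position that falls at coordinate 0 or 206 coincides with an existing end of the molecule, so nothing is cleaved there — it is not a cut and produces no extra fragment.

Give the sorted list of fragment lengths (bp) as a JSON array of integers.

[3,4,4,5,6,6,7,7,7,8,9,9,10,10,11,11,11,12,14,15,18,19]

Site scan:
  JekVI CTCC/3: at [6, 22, 84, 88, 122, 145, 173, 185, 200] ⇒ [9, 25, 87, 91, 125, 148, 176, 188, 203]
  HnxVI GGGTTG/1: at [35, 42, 52, 60, 95, 113, 138, 151, 157] ⇒ [36, 43, 53, 61, 96, 114, 139, 152, 158]
  GruIX CTTCAAA/5: at [10, 75, 102] ⇒ [15, 80, 107]

Pooled cuts: [9, 15, 25, 36, 43, 53, 61, 80, 87, 91, 96, 107, 114, 125, 139, 148, 152, 158, 176, 188, 203]

Fragments:
  [0,9): 9 bp
  [9,15): 6 bp
  [15,25): 10 bp
  [25,36): 11 bp
  [36,43): 7 bp
  [43,53): 10 bp
  [53,61): 8 bp
  [61,80): 19 bp
  [80,87): 7 bp
  [87,91): 4 bp
  [91,96): 5 bp
  [96,107): 11 bp
  [107,114): 7 bp
  [114,125): 11 bp
  [125,139): 14 bp
  [139,148): 9 bp
  [148,152): 4 bp
  [152,158): 6 bp
  [158,176): 18 bp
  [176,188): 12 bp
  [188,203): 15 bp
  [203,206): 3 bp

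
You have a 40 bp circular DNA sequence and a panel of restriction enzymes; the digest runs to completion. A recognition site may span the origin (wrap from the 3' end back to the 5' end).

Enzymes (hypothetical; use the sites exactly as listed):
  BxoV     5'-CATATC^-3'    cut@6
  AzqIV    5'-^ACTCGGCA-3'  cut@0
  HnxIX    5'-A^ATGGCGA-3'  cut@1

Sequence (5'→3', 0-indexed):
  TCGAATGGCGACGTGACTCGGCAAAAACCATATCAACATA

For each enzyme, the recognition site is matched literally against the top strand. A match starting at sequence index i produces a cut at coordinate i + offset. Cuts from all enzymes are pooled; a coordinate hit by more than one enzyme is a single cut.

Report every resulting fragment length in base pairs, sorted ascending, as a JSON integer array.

[2,8,11,19]

Scan for sites:
  BxoV (CATATC, off=6): starts [28, 36] → cuts [2, 34]
  AzqIV (ACTCGGCA, off=0): starts [15] → cuts [15]
  HnxIX (AATGGCGA, off=1): starts [3] → cuts [4]

All cut coordinates (distinct, sorted): [2, 4, 15, 34]

Fragment lengths:
  2→4: 2 bp
  4→15: 11 bp
  15→34: 19 bp
  34→2 (wrap): 40-34+2 = 8 bp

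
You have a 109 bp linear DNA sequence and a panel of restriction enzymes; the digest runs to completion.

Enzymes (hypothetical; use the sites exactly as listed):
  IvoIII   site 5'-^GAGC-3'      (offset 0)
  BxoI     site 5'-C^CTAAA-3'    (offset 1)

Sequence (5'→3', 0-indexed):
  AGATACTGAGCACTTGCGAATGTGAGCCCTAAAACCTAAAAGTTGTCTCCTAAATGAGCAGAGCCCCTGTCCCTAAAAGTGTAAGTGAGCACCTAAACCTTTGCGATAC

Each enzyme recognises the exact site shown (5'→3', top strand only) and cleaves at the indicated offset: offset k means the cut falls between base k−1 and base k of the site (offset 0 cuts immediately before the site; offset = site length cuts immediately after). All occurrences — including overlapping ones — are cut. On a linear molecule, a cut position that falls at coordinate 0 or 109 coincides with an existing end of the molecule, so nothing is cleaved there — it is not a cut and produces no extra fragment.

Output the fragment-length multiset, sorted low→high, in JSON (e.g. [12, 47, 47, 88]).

Scan for sites:
  IvoIII (GAGC, off=0): starts [7, 23, 55, 60, 86] → cuts [7, 23, 55, 60, 86]
  BxoI (CCTAAA, off=1): starts [27, 34, 48, 71, 91] → cuts [28, 35, 49, 72, 92]

All cut coordinates (distinct, sorted): [7, 23, 28, 35, 49, 55, 60, 72, 86, 92]

Fragments:
  [0,7): 7 bp
  [7,23): 16 bp
  [23,28): 5 bp
  [28,35): 7 bp
  [35,49): 14 bp
  [49,55): 6 bp
  [55,60): 5 bp
  [60,72): 12 bp
  [72,86): 14 bp
  [86,92): 6 bp
  [92,109): 17 bp

[5,5,6,6,7,7,12,14,14,16,17]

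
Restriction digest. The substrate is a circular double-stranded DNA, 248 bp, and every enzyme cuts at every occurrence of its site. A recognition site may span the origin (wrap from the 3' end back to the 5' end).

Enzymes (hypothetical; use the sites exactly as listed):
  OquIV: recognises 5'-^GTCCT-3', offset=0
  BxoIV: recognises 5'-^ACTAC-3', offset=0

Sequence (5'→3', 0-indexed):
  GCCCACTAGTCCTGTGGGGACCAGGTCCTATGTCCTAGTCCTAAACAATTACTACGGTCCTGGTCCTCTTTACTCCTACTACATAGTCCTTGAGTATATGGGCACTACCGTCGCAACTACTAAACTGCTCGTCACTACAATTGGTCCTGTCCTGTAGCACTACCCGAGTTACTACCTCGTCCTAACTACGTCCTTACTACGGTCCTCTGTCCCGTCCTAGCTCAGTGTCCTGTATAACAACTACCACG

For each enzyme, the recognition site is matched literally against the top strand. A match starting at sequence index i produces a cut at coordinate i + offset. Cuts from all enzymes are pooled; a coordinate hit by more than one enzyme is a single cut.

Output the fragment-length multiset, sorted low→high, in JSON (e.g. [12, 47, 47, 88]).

Per-enzyme occurrences:
  OquIV (GTCCT, off=0): starts [8, 24, 31, 37, 56, 62, 85, 143, 148, 178, 189, 201, 213, 226] → cuts [8, 24, 31, 37, 56, 62, 85, 143, 148, 178, 189, 201, 213, 226]
  BxoIV (ACTAC, off=0): starts [50, 77, 103, 115, 133, 158, 170, 184, 195, 239] → cuts [50, 77, 103, 115, 133, 158, 170, 184, 195, 239]

Pooled cuts: [8, 24, 31, 37, 50, 56, 62, 77, 85, 103, 115, 133, 143, 148, 158, 170, 178, 184, 189, 195, 201, 213, 226, 239]

Fragment lengths:
  8→24: 16 bp
  24→31: 7 bp
  31→37: 6 bp
  37→50: 13 bp
  50→56: 6 bp
  56→62: 6 bp
  62→77: 15 bp
  77→85: 8 bp
  85→103: 18 bp
  103→115: 12 bp
  115→133: 18 bp
  133→143: 10 bp
  143→148: 5 bp
  148→158: 10 bp
  158→170: 12 bp
  170→178: 8 bp
  178→184: 6 bp
  184→189: 5 bp
  189→195: 6 bp
  195→201: 6 bp
  201→213: 12 bp
  213→226: 13 bp
  226→239: 13 bp
  239→8 (wrap): 248-239+8 = 17 bp

[5,5,6,6,6,6,6,6,7,8,8,10,10,12,12,12,13,13,13,15,16,17,18,18]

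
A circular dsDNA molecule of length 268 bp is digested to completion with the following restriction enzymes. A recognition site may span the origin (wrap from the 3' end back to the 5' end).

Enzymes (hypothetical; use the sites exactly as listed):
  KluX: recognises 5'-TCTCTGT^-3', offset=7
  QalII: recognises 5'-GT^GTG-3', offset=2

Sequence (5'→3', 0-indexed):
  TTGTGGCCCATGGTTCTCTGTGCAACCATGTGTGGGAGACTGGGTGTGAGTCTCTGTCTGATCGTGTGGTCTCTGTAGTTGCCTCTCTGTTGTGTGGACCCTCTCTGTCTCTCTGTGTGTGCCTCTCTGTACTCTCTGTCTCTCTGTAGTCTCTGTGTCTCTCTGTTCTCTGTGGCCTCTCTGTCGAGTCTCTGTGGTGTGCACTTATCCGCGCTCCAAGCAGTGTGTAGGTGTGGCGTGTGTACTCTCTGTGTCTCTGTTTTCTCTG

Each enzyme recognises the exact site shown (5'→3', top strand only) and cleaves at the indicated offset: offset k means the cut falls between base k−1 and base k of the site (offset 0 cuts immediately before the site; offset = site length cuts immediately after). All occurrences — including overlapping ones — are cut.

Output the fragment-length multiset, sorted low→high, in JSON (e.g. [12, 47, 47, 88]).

[2,3,3,7,7,8,8,8,8,8,9,9,9,10,10,11,11,11,12,12,13,14,14,15,20,26]

Scan for sites:
  KluX TCTCTGT/7: at [14, 50, 69, 83, 101, 109, 123, 132, 140, 149, 159, 166, 177, 188, 245, 253, 262] ⇒ [1, 21, 57, 76, 90, 108, 116, 130, 139, 147, 156, 166, 173, 184, 195, 252, 260]
  QalII GTGTG/2: at [29, 43, 63, 91, 114, 116, 196, 222, 230, 237] ⇒ [31, 45, 65, 93, 116, 118, 198, 224, 232, 239]

All cut coordinates (distinct, sorted): [1, 21, 31, 45, 57, 65, 76, 90, 93, 108, 116, 118, 130, 139, 147, 156, 166, 173, 184, 195, 198, 224, 232, 239, 252, 260]

Fragment lengths:
  1→21: 20 bp
  21→31: 10 bp
  31→45: 14 bp
  45→57: 12 bp
  57→65: 8 bp
  65→76: 11 bp
  76→90: 14 bp
  90→93: 3 bp
  93→108: 15 bp
  108→116: 8 bp
  116→118: 2 bp
  118→130: 12 bp
  130→139: 9 bp
  139→147: 8 bp
  147→156: 9 bp
  156→166: 10 bp
  166→173: 7 bp
  173→184: 11 bp
  184→195: 11 bp
  195→198: 3 bp
  198→224: 26 bp
  224→232: 8 bp
  232→239: 7 bp
  239→252: 13 bp
  252→260: 8 bp
  260→1 (wrap): 268-260+1 = 9 bp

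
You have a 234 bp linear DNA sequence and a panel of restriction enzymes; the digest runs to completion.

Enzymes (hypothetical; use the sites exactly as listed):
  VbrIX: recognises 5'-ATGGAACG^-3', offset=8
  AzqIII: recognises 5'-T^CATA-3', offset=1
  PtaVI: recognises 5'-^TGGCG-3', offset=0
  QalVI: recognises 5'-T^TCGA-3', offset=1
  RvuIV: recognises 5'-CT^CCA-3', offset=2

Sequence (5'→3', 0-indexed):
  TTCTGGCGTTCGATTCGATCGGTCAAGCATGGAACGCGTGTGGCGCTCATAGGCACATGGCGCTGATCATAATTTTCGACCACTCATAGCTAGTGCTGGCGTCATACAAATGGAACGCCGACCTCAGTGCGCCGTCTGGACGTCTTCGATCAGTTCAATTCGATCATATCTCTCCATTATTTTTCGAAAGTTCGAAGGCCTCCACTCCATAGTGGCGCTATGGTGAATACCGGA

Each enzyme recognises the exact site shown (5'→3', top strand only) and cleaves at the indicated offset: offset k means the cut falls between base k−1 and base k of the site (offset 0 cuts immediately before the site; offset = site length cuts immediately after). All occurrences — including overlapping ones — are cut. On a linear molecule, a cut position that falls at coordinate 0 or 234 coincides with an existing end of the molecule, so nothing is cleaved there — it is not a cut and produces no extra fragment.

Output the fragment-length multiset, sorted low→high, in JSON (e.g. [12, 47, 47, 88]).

[3,4,5,5,5,6,6,6,7,8,8,9,9,10,10,10,10,12,14,15,22,22,28]

Scan for sites:
  VbrIX ATGGAACG/8: at [28, 109] ⇒ [36, 117]
  AzqIII TCATA/1: at [46, 66, 83, 101, 163] ⇒ [47, 67, 84, 102, 164]
  PtaVI TGGCG/0: at [3, 40, 57, 96, 212] ⇒ [3, 40, 57, 96, 212]
  QalVI TTCGA/1: at [8, 13, 74, 144, 158, 182, 190] ⇒ [9, 14, 75, 145, 159, 183, 191]
  RvuIV CTCCA/2: at [171, 199, 204] ⇒ [173, 201, 206]

All cut coordinates (distinct, sorted): [3, 9, 14, 36, 40, 47, 57, 67, 75, 84, 96, 102, 117, 145, 159, 164, 173, 183, 191, 201, 206, 212]

Fragment lengths:
  [0,3): 3 bp
  [3,9): 6 bp
  [9,14): 5 bp
  [14,36): 22 bp
  [36,40): 4 bp
  [40,47): 7 bp
  [47,57): 10 bp
  [57,67): 10 bp
  [67,75): 8 bp
  [75,84): 9 bp
  [84,96): 12 bp
  [96,102): 6 bp
  [102,117): 15 bp
  [117,145): 28 bp
  [145,159): 14 bp
  [159,164): 5 bp
  [164,173): 9 bp
  [173,183): 10 bp
  [183,191): 8 bp
  [191,201): 10 bp
  [201,206): 5 bp
  [206,212): 6 bp
  [212,234): 22 bp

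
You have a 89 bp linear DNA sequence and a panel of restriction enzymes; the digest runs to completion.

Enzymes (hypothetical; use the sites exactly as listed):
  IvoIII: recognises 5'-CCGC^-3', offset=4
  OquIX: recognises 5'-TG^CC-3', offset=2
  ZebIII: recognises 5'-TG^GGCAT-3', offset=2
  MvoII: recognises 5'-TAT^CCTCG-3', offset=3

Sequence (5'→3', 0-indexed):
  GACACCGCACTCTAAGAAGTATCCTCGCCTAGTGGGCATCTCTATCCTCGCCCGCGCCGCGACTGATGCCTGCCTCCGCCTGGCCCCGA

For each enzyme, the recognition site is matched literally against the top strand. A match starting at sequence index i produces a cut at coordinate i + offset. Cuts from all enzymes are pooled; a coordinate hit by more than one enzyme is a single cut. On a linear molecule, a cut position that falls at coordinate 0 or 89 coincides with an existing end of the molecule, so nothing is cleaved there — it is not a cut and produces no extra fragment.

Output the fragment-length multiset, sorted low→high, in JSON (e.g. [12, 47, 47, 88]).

Scan for sites:
  IvoIII CCGC/4: at [4, 51, 56, 75] ⇒ [8, 55, 60, 79]
  OquIX TGCC/2: at [66, 70] ⇒ [68, 72]
  ZebIII TGGGCAT/2: at [32] ⇒ [34]
  MvoII TATCCTCG/3: at [19, 42] ⇒ [22, 45]

All cut coordinates (distinct, sorted): [8, 22, 34, 45, 55, 60, 68, 72, 79]

Fragment lengths:
  [0,8): 8 bp
  [8,22): 14 bp
  [22,34): 12 bp
  [34,45): 11 bp
  [45,55): 10 bp
  [55,60): 5 bp
  [60,68): 8 bp
  [68,72): 4 bp
  [72,79): 7 bp
  [79,89): 10 bp

[4,5,7,8,8,10,10,11,12,14]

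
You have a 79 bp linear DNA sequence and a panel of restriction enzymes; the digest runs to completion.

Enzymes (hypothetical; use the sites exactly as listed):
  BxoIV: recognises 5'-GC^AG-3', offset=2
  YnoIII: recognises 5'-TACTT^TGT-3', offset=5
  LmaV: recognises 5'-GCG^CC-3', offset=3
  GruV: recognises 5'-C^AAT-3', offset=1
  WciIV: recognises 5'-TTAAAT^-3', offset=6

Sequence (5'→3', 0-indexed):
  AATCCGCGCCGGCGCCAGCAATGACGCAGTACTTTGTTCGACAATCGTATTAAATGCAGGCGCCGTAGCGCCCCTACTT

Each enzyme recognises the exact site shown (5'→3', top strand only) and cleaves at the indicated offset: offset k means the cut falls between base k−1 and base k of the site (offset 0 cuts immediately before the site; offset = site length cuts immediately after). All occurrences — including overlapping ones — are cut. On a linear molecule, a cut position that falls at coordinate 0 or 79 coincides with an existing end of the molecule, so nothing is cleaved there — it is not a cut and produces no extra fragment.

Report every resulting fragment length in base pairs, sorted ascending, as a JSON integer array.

Site scan:
  BxoIV (GCAG, off=2): starts [25, 55] → cuts [27, 57]
  YnoIII (TACTTTGT, off=5): starts [29] → cuts [34]
  LmaV (GCGCC, off=3): starts [5, 11, 59, 67] → cuts [8, 14, 62, 70]
  GruV (CAAT, off=1): starts [18, 41] → cuts [19, 42]
  WciIV (TTAAAT, off=6): starts [49] → cuts [55]

Pooled cuts: [8, 14, 19, 27, 34, 42, 55, 57, 62, 70]

Fragments:
  [0,8): 8 bp
  [8,14): 6 bp
  [14,19): 5 bp
  [19,27): 8 bp
  [27,34): 7 bp
  [34,42): 8 bp
  [42,55): 13 bp
  [55,57): 2 bp
  [57,62): 5 bp
  [62,70): 8 bp
  [70,79): 9 bp

[2,5,5,6,7,8,8,8,8,9,13]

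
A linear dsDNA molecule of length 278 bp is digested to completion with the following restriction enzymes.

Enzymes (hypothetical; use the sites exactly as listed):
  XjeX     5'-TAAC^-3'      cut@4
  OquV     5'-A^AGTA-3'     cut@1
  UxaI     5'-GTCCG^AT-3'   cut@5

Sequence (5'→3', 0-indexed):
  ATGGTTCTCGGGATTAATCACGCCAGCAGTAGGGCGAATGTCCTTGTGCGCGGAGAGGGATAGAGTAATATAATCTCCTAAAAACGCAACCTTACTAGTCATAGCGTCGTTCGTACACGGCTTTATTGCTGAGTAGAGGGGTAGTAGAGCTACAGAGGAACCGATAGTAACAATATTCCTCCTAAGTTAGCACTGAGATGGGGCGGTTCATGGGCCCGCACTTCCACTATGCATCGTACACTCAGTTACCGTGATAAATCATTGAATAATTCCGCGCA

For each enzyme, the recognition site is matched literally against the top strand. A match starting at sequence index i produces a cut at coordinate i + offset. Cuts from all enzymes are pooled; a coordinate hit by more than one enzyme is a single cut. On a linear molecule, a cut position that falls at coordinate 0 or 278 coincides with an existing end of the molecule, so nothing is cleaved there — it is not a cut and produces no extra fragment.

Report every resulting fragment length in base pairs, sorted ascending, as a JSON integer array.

[107,171]

Site scan:
  XjeX TAAC/4: at [167] ⇒ [171]
  OquV (AAGTA, off=1): no sites
  UxaI (GTCCGAT, off=5): no sites

All cut coordinates (distinct, sorted): [171]

Fragment lengths:
  [0,171): 171 bp
  [171,278): 107 bp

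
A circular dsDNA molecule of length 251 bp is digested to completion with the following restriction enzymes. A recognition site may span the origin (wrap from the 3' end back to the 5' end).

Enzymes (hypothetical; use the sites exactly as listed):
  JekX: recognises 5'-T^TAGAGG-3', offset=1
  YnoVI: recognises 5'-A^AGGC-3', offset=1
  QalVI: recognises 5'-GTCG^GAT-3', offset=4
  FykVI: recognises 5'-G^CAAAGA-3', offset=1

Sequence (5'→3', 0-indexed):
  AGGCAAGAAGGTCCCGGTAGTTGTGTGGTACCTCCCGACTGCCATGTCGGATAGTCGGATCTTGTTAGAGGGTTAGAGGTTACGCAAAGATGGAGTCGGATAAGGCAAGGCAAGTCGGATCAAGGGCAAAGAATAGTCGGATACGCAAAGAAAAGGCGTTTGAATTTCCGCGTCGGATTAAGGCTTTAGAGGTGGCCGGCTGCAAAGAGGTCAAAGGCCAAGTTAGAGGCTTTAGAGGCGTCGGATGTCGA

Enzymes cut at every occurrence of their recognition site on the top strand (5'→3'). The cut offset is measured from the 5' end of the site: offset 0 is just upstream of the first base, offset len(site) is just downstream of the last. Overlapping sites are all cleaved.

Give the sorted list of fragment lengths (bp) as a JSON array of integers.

Per-enzyme occurrences:
  JekX (TTAGAGG, off=1): starts [64, 72, 185, 222, 231] → cuts [65, 73, 186, 223, 232]
  YnoVI (AAGGC, off=1): starts [101, 106, 152, 179, 213, 250] → cuts [0, 102, 107, 153, 180, 214]
  QalVI (GTCGGAT, off=4): starts [45, 53, 94, 113, 135, 171, 239] → cuts [49, 57, 98, 117, 139, 175, 243]
  FykVI (GCAAAGA, off=1): starts [83, 125, 144, 201] → cuts [84, 126, 145, 202]

Pooled cuts: [0, 49, 57, 65, 73, 84, 98, 102, 107, 117, 126, 139, 145, 153, 175, 180, 186, 202, 214, 223, 232, 243]

Fragments:
  0→49: 49 bp
  49→57: 8 bp
  57→65: 8 bp
  65→73: 8 bp
  73→84: 11 bp
  84→98: 14 bp
  98→102: 4 bp
  102→107: 5 bp
  107→117: 10 bp
  117→126: 9 bp
  126→139: 13 bp
  139→145: 6 bp
  145→153: 8 bp
  153→175: 22 bp
  175→180: 5 bp
  180→186: 6 bp
  186→202: 16 bp
  202→214: 12 bp
  214→223: 9 bp
  223→232: 9 bp
  232→243: 11 bp
  243→0 (wrap): 251-243+0 = 8 bp

[4,5,5,6,6,8,8,8,8,8,9,9,9,10,11,11,12,13,14,16,22,49]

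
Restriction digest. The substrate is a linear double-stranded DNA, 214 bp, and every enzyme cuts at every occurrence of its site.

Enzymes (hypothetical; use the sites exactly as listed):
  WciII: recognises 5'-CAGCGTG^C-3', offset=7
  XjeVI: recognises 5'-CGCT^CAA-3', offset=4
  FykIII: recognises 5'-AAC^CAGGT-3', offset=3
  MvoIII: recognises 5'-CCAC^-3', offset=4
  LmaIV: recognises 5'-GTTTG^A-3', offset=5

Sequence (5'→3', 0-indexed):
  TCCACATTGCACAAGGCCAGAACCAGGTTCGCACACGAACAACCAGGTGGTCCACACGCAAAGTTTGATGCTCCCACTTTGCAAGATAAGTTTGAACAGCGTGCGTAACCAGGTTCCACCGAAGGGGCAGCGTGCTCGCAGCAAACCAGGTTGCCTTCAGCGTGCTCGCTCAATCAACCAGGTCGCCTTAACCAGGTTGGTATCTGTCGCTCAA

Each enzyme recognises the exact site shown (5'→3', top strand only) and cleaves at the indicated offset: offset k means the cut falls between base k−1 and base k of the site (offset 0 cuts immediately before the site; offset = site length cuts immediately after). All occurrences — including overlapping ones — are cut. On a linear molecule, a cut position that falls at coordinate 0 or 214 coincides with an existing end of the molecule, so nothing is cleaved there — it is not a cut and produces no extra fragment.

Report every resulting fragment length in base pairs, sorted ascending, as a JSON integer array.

Scan for sites:
  WciII (CAGCGTGC, off=7): starts [96, 127, 157] → cuts [103, 134, 164]
  XjeVI (CGCTCAA, off=4): starts [166, 207] → cuts [170, 211]
  FykIII (AACCAGGT, off=3): starts [20, 40, 106, 143, 175, 189] → cuts [23, 43, 109, 146, 178, 192]
  MvoIII (CCAC, off=4): starts [1, 51, 73, 115] → cuts [5, 55, 77, 119]
  LmaIV (GTTTGA, off=5): starts [62, 89] → cuts [67, 94]

Pooled cuts: [5, 23, 43, 55, 67, 77, 94, 103, 109, 119, 134, 146, 164, 170, 178, 192, 211]

Fragments:
  [0,5): 5 bp
  [5,23): 18 bp
  [23,43): 20 bp
  [43,55): 12 bp
  [55,67): 12 bp
  [67,77): 10 bp
  [77,94): 17 bp
  [94,103): 9 bp
  [103,109): 6 bp
  [109,119): 10 bp
  [119,134): 15 bp
  [134,146): 12 bp
  [146,164): 18 bp
  [164,170): 6 bp
  [170,178): 8 bp
  [178,192): 14 bp
  [192,211): 19 bp
  [211,214): 3 bp

[3,5,6,6,8,9,10,10,12,12,12,14,15,17,18,18,19,20]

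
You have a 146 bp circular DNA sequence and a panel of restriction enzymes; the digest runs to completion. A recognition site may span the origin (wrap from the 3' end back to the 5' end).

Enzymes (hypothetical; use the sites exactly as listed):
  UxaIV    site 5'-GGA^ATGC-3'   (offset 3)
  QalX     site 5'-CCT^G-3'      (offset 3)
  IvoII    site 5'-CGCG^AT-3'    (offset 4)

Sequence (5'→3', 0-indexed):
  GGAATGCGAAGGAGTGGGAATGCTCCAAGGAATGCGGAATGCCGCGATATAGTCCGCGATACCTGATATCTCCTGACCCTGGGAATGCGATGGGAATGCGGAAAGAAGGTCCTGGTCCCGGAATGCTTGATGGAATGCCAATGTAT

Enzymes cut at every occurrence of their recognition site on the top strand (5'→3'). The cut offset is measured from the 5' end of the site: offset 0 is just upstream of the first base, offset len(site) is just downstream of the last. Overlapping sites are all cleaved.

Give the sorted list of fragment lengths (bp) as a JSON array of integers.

Site scan:
  UxaIV (GGAATGC, off=3): starts [0, 16, 28, 35, 81, 92, 119, 131] → cuts [3, 19, 31, 38, 84, 95, 122, 134]
  QalX (CCTG, off=3): starts [61, 71, 77, 110] → cuts [64, 74, 80, 113]
  IvoII (CGCGAT, off=4): starts [42, 54] → cuts [46, 58]

Pooled cuts: [3, 19, 31, 38, 46, 58, 64, 74, 80, 84, 95, 113, 122, 134]

Fragments:
  3→19: 16 bp
  19→31: 12 bp
  31→38: 7 bp
  38→46: 8 bp
  46→58: 12 bp
  58→64: 6 bp
  64→74: 10 bp
  74→80: 6 bp
  80→84: 4 bp
  84→95: 11 bp
  95→113: 18 bp
  113→122: 9 bp
  122→134: 12 bp
  134→3 (wrap): 146-134+3 = 15 bp

[4,6,6,7,8,9,10,11,12,12,12,15,16,18]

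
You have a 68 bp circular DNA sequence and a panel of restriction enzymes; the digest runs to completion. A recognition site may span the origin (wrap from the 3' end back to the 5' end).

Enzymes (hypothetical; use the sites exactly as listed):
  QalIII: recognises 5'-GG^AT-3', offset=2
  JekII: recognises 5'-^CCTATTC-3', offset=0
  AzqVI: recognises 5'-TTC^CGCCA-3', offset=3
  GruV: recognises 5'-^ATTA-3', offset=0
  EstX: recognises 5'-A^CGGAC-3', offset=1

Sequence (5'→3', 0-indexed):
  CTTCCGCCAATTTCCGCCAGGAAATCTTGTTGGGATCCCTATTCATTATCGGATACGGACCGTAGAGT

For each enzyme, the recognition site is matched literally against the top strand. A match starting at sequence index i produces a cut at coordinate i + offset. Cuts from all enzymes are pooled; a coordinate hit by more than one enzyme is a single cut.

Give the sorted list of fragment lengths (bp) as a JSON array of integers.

[3,3,7,8,10,17,20]

Scan for sites:
  QalIII GGAT/2: at [32, 50] ⇒ [34, 52]
  JekII CCTATTC/0: at [37] ⇒ [37]
  AzqVI TTCCGCCA/3: at [1, 11] ⇒ [4, 14]
  GruV ATTA/0: at [44] ⇒ [44]
  EstX ACGGAC/1: at [54] ⇒ [55]

All cut coordinates (distinct, sorted): [4, 14, 34, 37, 44, 52, 55]

Fragment lengths:
  4→14: 10 bp
  14→34: 20 bp
  34→37: 3 bp
  37→44: 7 bp
  44→52: 8 bp
  52→55: 3 bp
  55→4 (wrap): 68-55+4 = 17 bp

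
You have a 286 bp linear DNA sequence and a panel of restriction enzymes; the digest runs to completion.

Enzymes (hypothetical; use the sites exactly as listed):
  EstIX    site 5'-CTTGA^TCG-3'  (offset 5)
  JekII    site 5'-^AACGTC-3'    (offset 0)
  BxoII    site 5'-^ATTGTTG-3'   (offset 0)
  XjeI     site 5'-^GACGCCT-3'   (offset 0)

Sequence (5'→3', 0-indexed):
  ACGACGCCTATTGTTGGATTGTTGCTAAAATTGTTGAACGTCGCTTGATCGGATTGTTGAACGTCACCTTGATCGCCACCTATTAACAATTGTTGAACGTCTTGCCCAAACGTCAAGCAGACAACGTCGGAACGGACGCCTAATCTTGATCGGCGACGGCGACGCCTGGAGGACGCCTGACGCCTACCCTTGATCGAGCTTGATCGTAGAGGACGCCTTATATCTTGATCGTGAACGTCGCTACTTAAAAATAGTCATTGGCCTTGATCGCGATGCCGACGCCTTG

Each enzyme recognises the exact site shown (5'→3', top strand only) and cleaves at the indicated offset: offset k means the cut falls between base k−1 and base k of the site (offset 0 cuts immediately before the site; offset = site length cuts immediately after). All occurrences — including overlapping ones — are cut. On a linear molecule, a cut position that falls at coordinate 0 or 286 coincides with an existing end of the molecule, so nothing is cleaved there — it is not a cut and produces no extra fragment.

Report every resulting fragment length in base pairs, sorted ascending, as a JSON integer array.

Site scan:
  EstIX (CTTGATCG, off=5): starts [43, 67, 144, 188, 198, 223, 262] → cuts [48, 72, 149, 193, 203, 228, 267]
  JekII (AACGTC, off=0): starts [36, 59, 95, 108, 122, 233] → cuts [36, 59, 95, 108, 122, 233]
  BxoII (ATTGTTG, off=0): starts [9, 17, 29, 52, 88] → cuts [9, 17, 29, 52, 88]
  XjeI (GACGCCT, off=0): starts [2, 134, 160, 171, 178, 211, 277] → cuts [2, 134, 160, 171, 178, 211, 277]

Pooled cuts: [2, 9, 17, 29, 36, 48, 52, 59, 72, 88, 95, 108, 122, 134, 149, 160, 171, 178, 193, 203, 211, 228, 233, 267, 277]

Fragment lengths:
  [0,2): 2 bp
  [2,9): 7 bp
  [9,17): 8 bp
  [17,29): 12 bp
  [29,36): 7 bp
  [36,48): 12 bp
  [48,52): 4 bp
  [52,59): 7 bp
  [59,72): 13 bp
  [72,88): 16 bp
  [88,95): 7 bp
  [95,108): 13 bp
  [108,122): 14 bp
  [122,134): 12 bp
  [134,149): 15 bp
  [149,160): 11 bp
  [160,171): 11 bp
  [171,178): 7 bp
  [178,193): 15 bp
  [193,203): 10 bp
  [203,211): 8 bp
  [211,228): 17 bp
  [228,233): 5 bp
  [233,267): 34 bp
  [267,277): 10 bp
  [277,286): 9 bp

[2,4,5,7,7,7,7,7,8,8,9,10,10,11,11,12,12,12,13,13,14,15,15,16,17,34]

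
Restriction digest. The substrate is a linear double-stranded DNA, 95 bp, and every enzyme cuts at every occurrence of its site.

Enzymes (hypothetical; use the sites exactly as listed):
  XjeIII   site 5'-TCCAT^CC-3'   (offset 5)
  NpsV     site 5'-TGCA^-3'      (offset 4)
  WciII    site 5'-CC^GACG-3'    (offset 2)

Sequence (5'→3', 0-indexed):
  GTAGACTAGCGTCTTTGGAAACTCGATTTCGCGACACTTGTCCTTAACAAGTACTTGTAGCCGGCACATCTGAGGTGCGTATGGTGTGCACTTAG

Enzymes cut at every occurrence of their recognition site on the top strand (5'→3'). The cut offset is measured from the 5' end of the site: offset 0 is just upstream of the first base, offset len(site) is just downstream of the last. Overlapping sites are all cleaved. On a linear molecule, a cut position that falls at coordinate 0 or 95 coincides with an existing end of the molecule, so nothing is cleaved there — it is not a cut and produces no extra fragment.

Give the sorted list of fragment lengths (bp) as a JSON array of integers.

[5,90]

Per-enzyme occurrences:
  XjeIII (TCCATCC, off=5): no sites
  NpsV (TGCA, off=4): starts [86] → cuts [90]
  WciII (CCGACG, off=2): no sites

Pooled cuts: [90]

Fragment lengths:
  [0,90): 90 bp
  [90,95): 5 bp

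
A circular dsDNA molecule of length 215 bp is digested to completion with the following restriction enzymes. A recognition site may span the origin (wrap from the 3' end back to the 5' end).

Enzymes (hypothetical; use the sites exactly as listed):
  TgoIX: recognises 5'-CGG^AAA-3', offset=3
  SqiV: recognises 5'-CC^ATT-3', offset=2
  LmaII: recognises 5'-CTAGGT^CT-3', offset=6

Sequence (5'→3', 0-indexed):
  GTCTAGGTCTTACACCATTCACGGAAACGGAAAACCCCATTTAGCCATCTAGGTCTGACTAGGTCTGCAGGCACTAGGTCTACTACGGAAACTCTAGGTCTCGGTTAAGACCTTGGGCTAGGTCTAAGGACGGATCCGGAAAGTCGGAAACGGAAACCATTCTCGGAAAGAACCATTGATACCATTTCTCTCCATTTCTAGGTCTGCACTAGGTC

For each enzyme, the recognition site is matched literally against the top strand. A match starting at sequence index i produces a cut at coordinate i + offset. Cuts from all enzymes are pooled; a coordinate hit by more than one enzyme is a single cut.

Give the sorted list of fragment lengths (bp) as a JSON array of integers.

Site scan:
  TgoIX (CGGAAA, off=3): starts [21, 27, 85, 136, 144, 150, 163] → cuts [24, 30, 88, 139, 147, 153, 166]
  SqiV (CCATT, off=2): starts [14, 36, 156, 172, 181, 191] → cuts [16, 38, 158, 174, 183, 193]
  LmaII (CTAGGTCT, off=6): starts [2, 48, 58, 73, 93, 117, 197] → cuts [8, 54, 64, 79, 99, 123, 203]

All cut coordinates (distinct, sorted): [8, 16, 24, 30, 38, 54, 64, 79, 88, 99, 123, 139, 147, 153, 158, 166, 174, 183, 193, 203]

Fragments:
  8→16: 8 bp
  16→24: 8 bp
  24→30: 6 bp
  30→38: 8 bp
  38→54: 16 bp
  54→64: 10 bp
  64→79: 15 bp
  79→88: 9 bp
  88→99: 11 bp
  99→123: 24 bp
  123→139: 16 bp
  139→147: 8 bp
  147→153: 6 bp
  153→158: 5 bp
  158→166: 8 bp
  166→174: 8 bp
  174→183: 9 bp
  183→193: 10 bp
  193→203: 10 bp
  203→8 (wrap): 215-203+8 = 20 bp

[5,6,6,8,8,8,8,8,8,9,9,10,10,10,11,15,16,16,20,24]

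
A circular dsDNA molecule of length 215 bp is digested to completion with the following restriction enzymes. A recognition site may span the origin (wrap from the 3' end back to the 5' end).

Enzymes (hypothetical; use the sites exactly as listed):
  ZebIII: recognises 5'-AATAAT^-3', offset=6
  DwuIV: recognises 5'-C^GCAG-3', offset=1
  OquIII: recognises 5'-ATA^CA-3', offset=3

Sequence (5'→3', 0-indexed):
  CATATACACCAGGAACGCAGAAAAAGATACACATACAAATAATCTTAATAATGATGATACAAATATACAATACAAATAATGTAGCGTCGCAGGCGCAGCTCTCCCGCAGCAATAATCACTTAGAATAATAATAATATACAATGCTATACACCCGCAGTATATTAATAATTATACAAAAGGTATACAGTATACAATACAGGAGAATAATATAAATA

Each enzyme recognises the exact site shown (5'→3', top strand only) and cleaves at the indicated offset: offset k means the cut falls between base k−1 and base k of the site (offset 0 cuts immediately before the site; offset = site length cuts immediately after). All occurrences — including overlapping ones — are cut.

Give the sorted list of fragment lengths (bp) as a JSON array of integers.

[3,3,3,4,5,5,5,6,6,6,7,7,7,8,8,8,8,9,10,10,11,11,11,12,13,13,16]

Scan for sites:
  ZebIII AATAAT/6: at [37, 46, 74, 110, 123, 126, 129, 163, 202] ⇒ [43, 52, 80, 116, 129, 132, 135, 169, 208]
  DwuIV CGCAG/1: at [15, 87, 93, 104, 152] ⇒ [16, 88, 94, 105, 153]
  OquIII ATACA/3: at [3, 26, 32, 56, 64, 69, 135, 145, 170, 181, 188, 193, 212] ⇒ [0, 6, 29, 35, 59, 67, 72, 138, 148, 173, 184, 191, 196]

Pooled cuts: [0, 6, 16, 29, 35, 43, 52, 59, 67, 72, 80, 88, 94, 105, 116, 129, 132, 135, 138, 148, 153, 169, 173, 184, 191, 196, 208]

Fragment lengths:
  0→6: 6 bp
  6→16: 10 bp
  16→29: 13 bp
  29→35: 6 bp
  35→43: 8 bp
  43→52: 9 bp
  52→59: 7 bp
  59→67: 8 bp
  67→72: 5 bp
  72→80: 8 bp
  80→88: 8 bp
  88→94: 6 bp
  94→105: 11 bp
  105→116: 11 bp
  116→129: 13 bp
  129→132: 3 bp
  132→135: 3 bp
  135→138: 3 bp
  138→148: 10 bp
  148→153: 5 bp
  153→169: 16 bp
  169→173: 4 bp
  173→184: 11 bp
  184→191: 7 bp
  191→196: 5 bp
  196→208: 12 bp
  208→0 (wrap): 215-208+0 = 7 bp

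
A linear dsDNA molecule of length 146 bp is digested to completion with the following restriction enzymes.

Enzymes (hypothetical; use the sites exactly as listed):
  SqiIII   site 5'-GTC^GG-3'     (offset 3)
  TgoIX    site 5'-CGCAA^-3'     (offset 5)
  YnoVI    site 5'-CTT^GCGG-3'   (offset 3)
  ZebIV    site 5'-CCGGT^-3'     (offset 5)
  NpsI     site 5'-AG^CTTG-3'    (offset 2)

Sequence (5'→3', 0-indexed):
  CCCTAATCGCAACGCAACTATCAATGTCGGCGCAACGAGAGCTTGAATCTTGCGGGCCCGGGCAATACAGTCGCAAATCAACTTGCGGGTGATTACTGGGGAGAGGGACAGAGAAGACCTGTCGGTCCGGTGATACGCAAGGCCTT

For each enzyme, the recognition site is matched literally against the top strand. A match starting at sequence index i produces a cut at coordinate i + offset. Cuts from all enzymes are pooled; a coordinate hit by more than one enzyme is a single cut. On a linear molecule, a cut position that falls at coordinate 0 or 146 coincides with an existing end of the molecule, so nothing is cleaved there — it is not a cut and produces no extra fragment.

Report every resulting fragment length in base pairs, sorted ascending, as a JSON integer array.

[5,6,6,7,8,8,9,10,11,12,25,39]

Site scan:
  SqiIII (GTCGG, off=3): starts [25, 120] → cuts [28, 123]
  TgoIX (CGCAA, off=5): starts [7, 12, 30, 71, 135] → cuts [12, 17, 35, 76, 140]
  YnoVI (CTTGCGG, off=3): starts [48, 81] → cuts [51, 84]
  ZebIV (CCGGT, off=5): starts [126] → cuts [131]
  NpsI (AGCTTG, off=2): starts [39] → cuts [41]

Pooled cuts: [12, 17, 28, 35, 41, 51, 76, 84, 123, 131, 140]

Fragment lengths:
  [0,12): 12 bp
  [12,17): 5 bp
  [17,28): 11 bp
  [28,35): 7 bp
  [35,41): 6 bp
  [41,51): 10 bp
  [51,76): 25 bp
  [76,84): 8 bp
  [84,123): 39 bp
  [123,131): 8 bp
  [131,140): 9 bp
  [140,146): 6 bp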